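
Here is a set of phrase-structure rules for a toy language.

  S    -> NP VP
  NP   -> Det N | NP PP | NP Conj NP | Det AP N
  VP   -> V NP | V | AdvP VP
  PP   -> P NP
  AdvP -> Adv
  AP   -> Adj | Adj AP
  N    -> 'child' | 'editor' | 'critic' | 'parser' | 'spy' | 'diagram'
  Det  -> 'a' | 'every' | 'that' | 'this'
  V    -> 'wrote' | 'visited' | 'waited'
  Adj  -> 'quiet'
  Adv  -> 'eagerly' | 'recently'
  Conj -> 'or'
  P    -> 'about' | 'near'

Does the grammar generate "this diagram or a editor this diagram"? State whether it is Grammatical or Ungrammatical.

An N word can never sit immediately before a Det word in any string this grammar generates, so the substring 'editor this' rules out a derivation.

Ungrammatical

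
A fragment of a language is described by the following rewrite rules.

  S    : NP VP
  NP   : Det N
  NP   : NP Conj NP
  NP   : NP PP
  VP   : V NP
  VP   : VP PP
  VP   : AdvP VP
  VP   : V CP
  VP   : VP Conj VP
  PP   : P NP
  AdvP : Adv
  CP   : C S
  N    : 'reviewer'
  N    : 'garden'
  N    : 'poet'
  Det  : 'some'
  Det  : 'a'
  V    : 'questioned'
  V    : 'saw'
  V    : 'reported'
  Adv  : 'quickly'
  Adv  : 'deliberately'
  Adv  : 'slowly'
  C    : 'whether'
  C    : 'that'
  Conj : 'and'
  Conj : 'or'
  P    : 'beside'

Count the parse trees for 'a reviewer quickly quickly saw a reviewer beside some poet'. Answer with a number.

4

Two of the 4 distinct bracketings:
[S [NP [Det a] [N reviewer]] [VP [VP [AdvP [Adv quickly]] [VP [AdvP [Adv quickly]] [VP [V saw] [NP [Det a] [N reviewer]]]]] [PP [P beside] [NP [Det some] [N poet]]]]]
[S [NP [Det a] [N reviewer]] [VP [AdvP [Adv quickly]] [VP [VP [AdvP [Adv quickly]] [VP [V saw] [NP [Det a] [N reviewer]]]] [PP [P beside] [NP [Det some] [N poet]]]]]]
The trees differ in how a recursive rule is bracketed over the same span.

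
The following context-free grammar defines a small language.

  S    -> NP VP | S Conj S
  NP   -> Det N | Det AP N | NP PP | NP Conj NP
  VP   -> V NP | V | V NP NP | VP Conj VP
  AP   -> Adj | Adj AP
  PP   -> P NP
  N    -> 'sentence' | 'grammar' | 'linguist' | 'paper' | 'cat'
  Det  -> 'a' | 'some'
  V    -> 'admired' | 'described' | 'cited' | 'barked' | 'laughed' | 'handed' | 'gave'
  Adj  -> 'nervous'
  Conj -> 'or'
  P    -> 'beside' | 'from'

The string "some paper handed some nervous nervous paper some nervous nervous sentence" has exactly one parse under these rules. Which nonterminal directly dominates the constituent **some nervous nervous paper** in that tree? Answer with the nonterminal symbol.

VP

S
  NP
    Det: some
    N: paper
  VP
    V: handed
    NP
      Det: some
      AP
        Adj: nervous
        AP
          Adj: nervous
      N: paper
    NP
      Det: some
      AP
        Adj: nervous
        AP
          Adj: nervous
      N: sentence
The span 'some nervous nervous paper' is the NP node built by NP → Det AP N.
Its mother is the VP built by VP → V NP NP.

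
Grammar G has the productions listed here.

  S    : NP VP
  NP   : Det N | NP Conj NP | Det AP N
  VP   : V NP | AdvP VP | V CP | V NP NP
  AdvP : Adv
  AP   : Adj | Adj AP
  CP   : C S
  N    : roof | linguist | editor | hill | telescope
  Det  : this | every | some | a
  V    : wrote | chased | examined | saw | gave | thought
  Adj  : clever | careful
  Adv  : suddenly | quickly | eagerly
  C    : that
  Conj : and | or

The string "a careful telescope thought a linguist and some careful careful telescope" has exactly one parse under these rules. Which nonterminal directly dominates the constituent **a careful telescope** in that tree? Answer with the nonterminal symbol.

S

S
  NP
    Det: a
    AP
      Adj: careful
    N: telescope
  VP
    V: thought
    NP
      NP
        Det: a
        N: linguist
      Conj: and
      NP
        Det: some
        AP
          Adj: careful
          AP
            Adj: careful
        N: telescope
The span 'a careful telescope' is the NP node built by NP → Det AP N.
Its mother is the S built by S → NP VP.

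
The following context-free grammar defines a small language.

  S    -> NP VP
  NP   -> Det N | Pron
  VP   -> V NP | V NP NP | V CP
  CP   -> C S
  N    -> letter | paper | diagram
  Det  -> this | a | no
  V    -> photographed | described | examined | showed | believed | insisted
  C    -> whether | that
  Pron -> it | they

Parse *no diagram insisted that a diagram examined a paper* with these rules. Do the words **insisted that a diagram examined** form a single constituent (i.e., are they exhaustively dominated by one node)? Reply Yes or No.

[S [NP [Det no] [N diagram]] [VP [V insisted] [CP [C that] [S [NP [Det a] [N diagram]] [VP [V examined] [NP [Det a] [N paper]]]]]]]
The smallest constituent containing 'insisted that a diagram examined' is the VP spanning 'insisted that a diagram examined a paper'; no single node in the tree dominates exactly the given words.

No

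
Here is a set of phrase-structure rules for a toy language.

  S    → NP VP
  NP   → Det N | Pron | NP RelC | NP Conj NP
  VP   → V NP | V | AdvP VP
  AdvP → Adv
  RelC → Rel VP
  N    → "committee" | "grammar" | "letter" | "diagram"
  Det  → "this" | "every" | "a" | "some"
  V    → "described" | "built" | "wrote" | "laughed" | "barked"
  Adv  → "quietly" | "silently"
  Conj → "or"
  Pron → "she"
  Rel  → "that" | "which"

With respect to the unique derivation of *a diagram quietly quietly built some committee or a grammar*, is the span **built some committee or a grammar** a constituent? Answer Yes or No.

[S [NP [Det a] [N diagram]] [VP [AdvP [Adv quietly]] [VP [AdvP [Adv quietly]] [VP [V built] [NP [NP [Det some] [N committee]] [Conj or] [NP [Det a] [N grammar]]]]]]]
The words 'built some committee or a grammar' are exhaustively dominated by a single VP node (built by VP → V NP), so they form a constituent.

Yes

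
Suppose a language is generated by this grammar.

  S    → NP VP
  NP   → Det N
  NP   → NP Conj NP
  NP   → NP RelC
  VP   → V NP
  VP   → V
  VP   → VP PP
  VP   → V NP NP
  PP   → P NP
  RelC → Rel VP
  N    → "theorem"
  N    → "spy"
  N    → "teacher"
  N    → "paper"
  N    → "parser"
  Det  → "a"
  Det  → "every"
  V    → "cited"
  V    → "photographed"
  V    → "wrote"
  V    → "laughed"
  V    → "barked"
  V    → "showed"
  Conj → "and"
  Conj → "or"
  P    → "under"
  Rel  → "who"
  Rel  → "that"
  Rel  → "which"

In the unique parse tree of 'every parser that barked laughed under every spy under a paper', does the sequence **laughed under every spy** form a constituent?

Yes

[S [NP [NP [Det every] [N parser]] [RelC [Rel that] [VP [V barked]]]] [VP [VP [VP [V laughed]] [PP [P under] [NP [Det every] [N spy]]]] [PP [P under] [NP [Det a] [N paper]]]]]
The words 'laughed under every spy' are exhaustively dominated by a single VP node (built by VP → VP PP), so they form a constituent.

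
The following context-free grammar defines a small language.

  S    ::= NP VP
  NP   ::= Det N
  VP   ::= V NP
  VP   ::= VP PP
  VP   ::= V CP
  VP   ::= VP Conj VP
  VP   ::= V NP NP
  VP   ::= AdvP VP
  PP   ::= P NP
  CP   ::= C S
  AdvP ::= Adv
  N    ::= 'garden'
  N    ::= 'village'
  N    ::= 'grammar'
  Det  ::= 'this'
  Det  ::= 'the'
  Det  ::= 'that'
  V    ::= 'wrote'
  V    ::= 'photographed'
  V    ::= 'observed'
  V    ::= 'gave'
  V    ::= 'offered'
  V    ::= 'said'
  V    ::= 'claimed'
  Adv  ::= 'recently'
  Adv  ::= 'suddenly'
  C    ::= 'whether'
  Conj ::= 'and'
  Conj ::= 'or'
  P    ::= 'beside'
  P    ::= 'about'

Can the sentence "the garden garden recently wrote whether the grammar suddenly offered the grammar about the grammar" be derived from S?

An N word can never sit immediately before an N word in any string this grammar generates, so the substring 'garden garden' rules out a derivation.

Ungrammatical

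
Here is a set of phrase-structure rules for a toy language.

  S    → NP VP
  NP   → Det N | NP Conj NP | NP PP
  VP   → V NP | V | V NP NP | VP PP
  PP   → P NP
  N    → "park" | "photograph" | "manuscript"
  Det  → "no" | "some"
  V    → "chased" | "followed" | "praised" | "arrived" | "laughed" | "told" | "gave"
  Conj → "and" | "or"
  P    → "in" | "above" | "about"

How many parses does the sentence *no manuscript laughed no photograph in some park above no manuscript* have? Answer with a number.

5

Two of the 5 distinct bracketings:
[S [NP [Det no] [N manuscript]] [VP [V laughed] [NP [NP [Det no] [N photograph]] [PP [P in] [NP [NP [Det some] [N park]] [PP [P above] [NP [Det no] [N manuscript]]]]]]]]
[S [NP [Det no] [N manuscript]] [VP [V laughed] [NP [NP [NP [Det no] [N photograph]] [PP [P in] [NP [Det some] [N park]]]] [PP [P above] [NP [Det no] [N manuscript]]]]]]
The trees differ in how a recursive rule is bracketed over the same span.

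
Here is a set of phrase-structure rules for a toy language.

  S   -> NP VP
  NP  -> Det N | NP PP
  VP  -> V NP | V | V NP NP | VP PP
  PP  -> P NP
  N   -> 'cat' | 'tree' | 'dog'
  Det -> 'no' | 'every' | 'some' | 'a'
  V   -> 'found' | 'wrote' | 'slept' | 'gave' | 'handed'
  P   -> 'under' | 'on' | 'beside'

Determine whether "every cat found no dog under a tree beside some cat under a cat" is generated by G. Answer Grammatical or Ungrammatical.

Grammatical

S
  NP
    Det: every
    N: cat
  VP
    V: found
    NP
      NP
        Det: no
        N: dog
      PP
        P: under
        NP
          NP
            Det: a
            N: tree
          PP
            P: beside
            NP
              NP
                Det: some
                N: cat
              PP
                P: under
                NP
                  Det: a
                  N: cat
Every word is introduced by a lexical rule and the phrasal rules combine the resulting categories into a single S.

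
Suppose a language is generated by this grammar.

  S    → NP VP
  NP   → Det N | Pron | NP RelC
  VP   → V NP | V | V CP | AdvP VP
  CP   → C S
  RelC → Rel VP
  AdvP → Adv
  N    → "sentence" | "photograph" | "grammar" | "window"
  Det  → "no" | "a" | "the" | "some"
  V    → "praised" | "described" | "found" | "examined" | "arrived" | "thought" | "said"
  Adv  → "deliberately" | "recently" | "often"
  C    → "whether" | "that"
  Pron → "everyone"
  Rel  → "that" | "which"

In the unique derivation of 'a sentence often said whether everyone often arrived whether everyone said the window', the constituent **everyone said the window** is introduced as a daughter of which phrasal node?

CP

[S [NP [Det a] [N sentence]] [VP [AdvP [Adv often]] [VP [V said] [CP [C whether] [S [NP [Pron everyone]] [VP [AdvP [Adv often]] [VP [V arrived] [CP [C whether] [S [NP [Pron everyone]] [VP [V said] [NP [Det the] [N window]]]]]]]]]]]]
The span 'everyone said the window' is the S node built by S → NP VP.
Its mother is the CP built by CP → C S.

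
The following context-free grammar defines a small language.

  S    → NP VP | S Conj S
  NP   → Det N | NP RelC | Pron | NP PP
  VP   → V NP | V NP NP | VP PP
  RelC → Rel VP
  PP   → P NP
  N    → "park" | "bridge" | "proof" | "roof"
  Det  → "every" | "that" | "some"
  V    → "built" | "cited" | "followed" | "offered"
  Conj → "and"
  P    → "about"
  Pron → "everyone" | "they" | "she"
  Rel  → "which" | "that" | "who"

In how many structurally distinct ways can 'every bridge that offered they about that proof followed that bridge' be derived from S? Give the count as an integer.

Two of the 3 distinct bracketings:
[S [NP [NP [Det every] [N bridge]] [RelC [Rel that] [VP [V offered] [NP [NP [Pron they]] [PP [P about] [NP [Det that] [N proof]]]]]]] [VP [V followed] [NP [Det that] [N bridge]]]]
[S [NP [NP [Det every] [N bridge]] [RelC [Rel that] [VP [VP [V offered] [NP [Pron they]]] [PP [P about] [NP [Det that] [N proof]]]]]] [VP [V followed] [NP [Det that] [N bridge]]]]
The difference turns on whether NP → NP PP is used at the relevant span, versus an alternative expansion of NP.

3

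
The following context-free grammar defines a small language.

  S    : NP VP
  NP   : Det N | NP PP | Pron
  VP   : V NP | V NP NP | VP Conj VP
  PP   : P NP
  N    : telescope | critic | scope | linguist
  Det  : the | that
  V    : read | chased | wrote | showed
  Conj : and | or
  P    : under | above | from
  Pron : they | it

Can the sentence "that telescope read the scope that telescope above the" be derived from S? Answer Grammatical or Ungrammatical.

Ungrammatical

For S → NP VP, the only prefix that parses as NP is 'that telescope', but the remainder 'read the scope that telescope above the' is not a VP under these rules.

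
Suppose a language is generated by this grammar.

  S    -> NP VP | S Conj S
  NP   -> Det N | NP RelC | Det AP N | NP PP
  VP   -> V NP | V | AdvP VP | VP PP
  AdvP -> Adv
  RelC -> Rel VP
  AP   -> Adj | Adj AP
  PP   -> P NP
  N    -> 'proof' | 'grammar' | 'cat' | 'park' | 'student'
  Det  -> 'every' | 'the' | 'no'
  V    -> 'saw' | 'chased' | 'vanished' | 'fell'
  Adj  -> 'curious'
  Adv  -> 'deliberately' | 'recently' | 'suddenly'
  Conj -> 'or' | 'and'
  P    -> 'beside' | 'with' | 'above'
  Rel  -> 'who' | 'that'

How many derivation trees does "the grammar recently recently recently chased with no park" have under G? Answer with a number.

Two of the 4 distinct bracketings:
[S [NP [Det the] [N grammar]] [VP [AdvP [Adv recently]] [VP [AdvP [Adv recently]] [VP [AdvP [Adv recently]] [VP [VP [V chased]] [PP [P with] [NP [Det no] [N park]]]]]]]]
[S [NP [Det the] [N grammar]] [VP [AdvP [Adv recently]] [VP [AdvP [Adv recently]] [VP [VP [AdvP [Adv recently]] [VP [V chased]]] [PP [P with] [NP [Det no] [N park]]]]]]]
The trees differ in how a recursive rule is bracketed over the same span.

4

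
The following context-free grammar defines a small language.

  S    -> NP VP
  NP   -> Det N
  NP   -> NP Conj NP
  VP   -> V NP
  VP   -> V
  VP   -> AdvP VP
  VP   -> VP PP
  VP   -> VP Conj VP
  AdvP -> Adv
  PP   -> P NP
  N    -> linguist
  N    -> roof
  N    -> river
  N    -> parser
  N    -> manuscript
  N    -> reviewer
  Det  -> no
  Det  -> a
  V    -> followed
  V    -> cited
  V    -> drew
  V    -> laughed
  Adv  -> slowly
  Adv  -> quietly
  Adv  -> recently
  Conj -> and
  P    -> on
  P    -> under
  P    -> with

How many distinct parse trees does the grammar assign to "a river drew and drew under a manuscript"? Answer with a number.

The two bracketings:
[S [NP [Det a] [N river]] [VP [VP [VP [V drew]] [Conj and] [VP [V drew]]] [PP [P under] [NP [Det a] [N manuscript]]]]]
[S [NP [Det a] [N river]] [VP [VP [V drew]] [Conj and] [VP [VP [V drew]] [PP [P under] [NP [Det a] [N manuscript]]]]]]
The trees differ in how a recursive rule is bracketed over the same span.

2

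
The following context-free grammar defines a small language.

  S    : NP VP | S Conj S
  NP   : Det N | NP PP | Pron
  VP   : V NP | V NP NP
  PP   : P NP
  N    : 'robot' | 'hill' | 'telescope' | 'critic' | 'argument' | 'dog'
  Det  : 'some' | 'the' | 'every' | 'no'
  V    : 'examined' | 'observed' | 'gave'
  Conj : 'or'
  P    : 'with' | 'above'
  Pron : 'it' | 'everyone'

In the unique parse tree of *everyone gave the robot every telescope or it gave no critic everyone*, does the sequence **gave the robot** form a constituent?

[S [S [NP [Pron everyone]] [VP [V gave] [NP [Det the] [N robot]] [NP [Det every] [N telescope]]]] [Conj or] [S [NP [Pron it]] [VP [V gave] [NP [Det no] [N critic]] [NP [Pron everyone]]]]]
The smallest constituent containing 'gave the robot' is the VP spanning 'gave the robot every telescope'; no single node in the tree dominates exactly the given words.

No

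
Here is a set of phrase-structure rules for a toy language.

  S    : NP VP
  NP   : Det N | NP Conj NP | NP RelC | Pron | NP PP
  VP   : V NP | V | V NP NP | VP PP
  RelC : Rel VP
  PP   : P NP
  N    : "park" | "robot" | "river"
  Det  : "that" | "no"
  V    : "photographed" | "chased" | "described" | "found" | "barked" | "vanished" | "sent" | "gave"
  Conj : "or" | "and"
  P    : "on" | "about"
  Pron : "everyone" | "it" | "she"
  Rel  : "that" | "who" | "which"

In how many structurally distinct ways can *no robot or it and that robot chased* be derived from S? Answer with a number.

2

The two bracketings:
[S [NP [NP [Det no] [N robot]] [Conj or] [NP [NP [Pron it]] [Conj and] [NP [Det that] [N robot]]]] [VP [V chased]]]
[S [NP [NP [NP [Det no] [N robot]] [Conj or] [NP [Pron it]]] [Conj and] [NP [Det that] [N robot]]] [VP [V chased]]]
The trees differ in how a recursive rule is bracketed over the same span.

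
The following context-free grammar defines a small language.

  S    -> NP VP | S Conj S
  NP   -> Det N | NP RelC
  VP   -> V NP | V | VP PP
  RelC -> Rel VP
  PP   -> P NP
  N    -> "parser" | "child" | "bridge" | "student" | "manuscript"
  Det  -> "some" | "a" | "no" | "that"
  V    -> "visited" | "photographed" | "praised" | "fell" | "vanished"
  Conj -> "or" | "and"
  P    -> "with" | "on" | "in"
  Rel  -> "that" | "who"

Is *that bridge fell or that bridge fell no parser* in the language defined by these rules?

Grammatical

[S [S [NP [Det that] [N bridge]] [VP [V fell]]] [Conj or] [S [NP [Det that] [N bridge]] [VP [V fell] [NP [Det no] [N parser]]]]]
The bracketing above is licensed at every node by one of the given productions, with S at the root.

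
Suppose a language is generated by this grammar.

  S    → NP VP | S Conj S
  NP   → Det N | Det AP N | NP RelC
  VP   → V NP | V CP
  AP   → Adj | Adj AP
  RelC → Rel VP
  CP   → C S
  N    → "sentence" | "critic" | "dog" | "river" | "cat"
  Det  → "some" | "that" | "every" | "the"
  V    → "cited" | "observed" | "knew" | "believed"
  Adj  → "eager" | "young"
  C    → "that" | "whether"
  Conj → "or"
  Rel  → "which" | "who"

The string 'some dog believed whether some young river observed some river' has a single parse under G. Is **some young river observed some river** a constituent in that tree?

[S [NP [Det some] [N dog]] [VP [V believed] [CP [C whether] [S [NP [Det some] [AP [Adj young]] [N river]] [VP [V observed] [NP [Det some] [N river]]]]]]]
The words 'some young river observed some river' are exhaustively dominated by a single S node (built by S → NP VP), so they form a constituent.

Yes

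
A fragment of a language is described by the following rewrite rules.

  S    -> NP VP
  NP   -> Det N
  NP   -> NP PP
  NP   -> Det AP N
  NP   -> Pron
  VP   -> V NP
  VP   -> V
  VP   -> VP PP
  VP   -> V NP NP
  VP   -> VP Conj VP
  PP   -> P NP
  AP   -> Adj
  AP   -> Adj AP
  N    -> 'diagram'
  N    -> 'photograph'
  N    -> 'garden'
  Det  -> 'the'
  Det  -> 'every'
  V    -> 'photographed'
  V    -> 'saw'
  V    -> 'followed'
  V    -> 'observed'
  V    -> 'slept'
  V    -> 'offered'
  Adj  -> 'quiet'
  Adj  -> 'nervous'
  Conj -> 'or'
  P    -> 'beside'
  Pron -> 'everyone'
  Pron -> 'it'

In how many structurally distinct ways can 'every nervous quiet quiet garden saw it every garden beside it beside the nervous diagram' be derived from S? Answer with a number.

5

Two of the 5 distinct bracketings:
[S [NP [Det every] [AP [Adj nervous] [AP [Adj quiet] [AP [Adj quiet]]]] [N garden]] [VP [VP [V saw] [NP [Pron it]] [NP [Det every] [N garden]]] [PP [P beside] [NP [NP [Pron it]] [PP [P beside] [NP [Det the] [AP [Adj nervous]] [N diagram]]]]]]]
[S [NP [Det every] [AP [Adj nervous] [AP [Adj quiet] [AP [Adj quiet]]]] [N garden]] [VP [VP [VP [V saw] [NP [Pron it]] [NP [Det every] [N garden]]] [PP [P beside] [NP [Pron it]]]] [PP [P beside] [NP [Det the] [AP [Adj nervous]] [N diagram]]]]]
The difference turns on whether NP → NP PP is used at the relevant span, versus an alternative expansion of NP.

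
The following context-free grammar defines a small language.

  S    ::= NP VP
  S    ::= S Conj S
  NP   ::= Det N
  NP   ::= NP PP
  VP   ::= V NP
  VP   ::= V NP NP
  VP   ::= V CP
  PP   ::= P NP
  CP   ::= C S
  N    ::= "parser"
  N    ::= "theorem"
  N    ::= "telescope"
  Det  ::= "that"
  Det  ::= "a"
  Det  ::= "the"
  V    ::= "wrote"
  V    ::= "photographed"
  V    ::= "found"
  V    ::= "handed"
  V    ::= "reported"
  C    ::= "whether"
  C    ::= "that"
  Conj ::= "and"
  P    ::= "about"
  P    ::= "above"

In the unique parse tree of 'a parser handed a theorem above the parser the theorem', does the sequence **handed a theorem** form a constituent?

No

[S [NP [Det a] [N parser]] [VP [V handed] [NP [NP [Det a] [N theorem]] [PP [P above] [NP [Det the] [N parser]]]] [NP [Det the] [N theorem]]]]
The smallest constituent containing 'handed a theorem' is the VP spanning 'handed a theorem above the parser the theorem'; no single node in the tree dominates exactly the given words.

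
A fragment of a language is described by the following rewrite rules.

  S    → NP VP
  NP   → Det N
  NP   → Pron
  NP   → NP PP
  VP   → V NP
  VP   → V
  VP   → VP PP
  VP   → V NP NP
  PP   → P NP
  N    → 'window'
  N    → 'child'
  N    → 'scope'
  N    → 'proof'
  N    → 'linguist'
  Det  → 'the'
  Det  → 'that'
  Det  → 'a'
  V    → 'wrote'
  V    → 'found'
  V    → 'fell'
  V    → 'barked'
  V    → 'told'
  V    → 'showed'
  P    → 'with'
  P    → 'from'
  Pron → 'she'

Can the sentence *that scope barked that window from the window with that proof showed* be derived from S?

Ungrammatical

For S → NP VP, the only prefix that parses as NP is 'that scope', but the remainder 'barked that window from the window with that proof showed' is not a VP under these rules.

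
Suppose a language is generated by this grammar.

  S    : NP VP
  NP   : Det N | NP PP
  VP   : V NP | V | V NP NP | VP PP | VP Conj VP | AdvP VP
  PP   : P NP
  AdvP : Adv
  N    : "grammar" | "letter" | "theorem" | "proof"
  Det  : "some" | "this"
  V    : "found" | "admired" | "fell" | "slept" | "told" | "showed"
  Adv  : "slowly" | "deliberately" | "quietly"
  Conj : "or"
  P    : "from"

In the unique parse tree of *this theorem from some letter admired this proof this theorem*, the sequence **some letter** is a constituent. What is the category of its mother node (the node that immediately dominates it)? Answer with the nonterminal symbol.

S
  NP
    NP
      Det: this
      N: theorem
    PP
      P: from
      NP
        Det: some
        N: letter
  VP
    V: admired
    NP
      Det: this
      N: proof
    NP
      Det: this
      N: theorem
The span 'some letter' is the NP node built by NP → Det N.
Its mother is the PP built by PP → P NP.

PP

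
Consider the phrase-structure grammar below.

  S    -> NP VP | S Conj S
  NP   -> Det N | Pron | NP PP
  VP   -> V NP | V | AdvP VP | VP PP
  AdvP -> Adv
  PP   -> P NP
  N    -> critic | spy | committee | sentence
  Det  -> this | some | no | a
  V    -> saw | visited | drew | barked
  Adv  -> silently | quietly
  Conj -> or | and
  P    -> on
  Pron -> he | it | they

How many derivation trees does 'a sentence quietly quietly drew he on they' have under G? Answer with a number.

4

Two of the 4 distinct bracketings:
[S [NP [Det a] [N sentence]] [VP [AdvP [Adv quietly]] [VP [AdvP [Adv quietly]] [VP [V drew] [NP [NP [Pron he]] [PP [P on] [NP [Pron they]]]]]]]]
[S [NP [Det a] [N sentence]] [VP [AdvP [Adv quietly]] [VP [AdvP [Adv quietly]] [VP [VP [V drew] [NP [Pron he]]] [PP [P on] [NP [Pron they]]]]]]]
The difference turns on whether NP → NP PP is used at the relevant span, versus an alternative expansion of NP.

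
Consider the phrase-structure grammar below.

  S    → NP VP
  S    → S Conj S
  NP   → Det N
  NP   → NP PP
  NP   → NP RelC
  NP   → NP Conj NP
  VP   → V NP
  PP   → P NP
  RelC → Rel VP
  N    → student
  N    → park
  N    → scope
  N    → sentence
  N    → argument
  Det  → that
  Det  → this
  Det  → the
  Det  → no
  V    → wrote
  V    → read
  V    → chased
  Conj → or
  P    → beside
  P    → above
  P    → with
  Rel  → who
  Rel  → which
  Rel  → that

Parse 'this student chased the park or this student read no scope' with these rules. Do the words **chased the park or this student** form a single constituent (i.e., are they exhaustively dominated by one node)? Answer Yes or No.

No

[S [S [NP [Det this] [N student]] [VP [V chased] [NP [Det the] [N park]]]] [Conj or] [S [NP [Det this] [N student]] [VP [V read] [NP [Det no] [N scope]]]]]
The smallest constituent containing 'chased the park or this student' is the S spanning 'this student chased the park or this student read no scope'; no single node in the tree dominates exactly the given words.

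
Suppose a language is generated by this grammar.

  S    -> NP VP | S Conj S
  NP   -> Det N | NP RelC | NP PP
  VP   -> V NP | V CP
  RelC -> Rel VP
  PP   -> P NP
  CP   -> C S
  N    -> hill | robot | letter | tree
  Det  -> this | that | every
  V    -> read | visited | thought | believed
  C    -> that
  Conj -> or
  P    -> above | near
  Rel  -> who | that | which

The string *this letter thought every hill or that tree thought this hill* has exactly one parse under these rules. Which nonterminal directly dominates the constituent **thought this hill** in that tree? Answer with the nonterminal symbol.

[S [S [NP [Det this] [N letter]] [VP [V thought] [NP [Det every] [N hill]]]] [Conj or] [S [NP [Det that] [N tree]] [VP [V thought] [NP [Det this] [N hill]]]]]
The span 'thought this hill' is the VP node built by VP → V NP.
Its mother is the S built by S → NP VP.

S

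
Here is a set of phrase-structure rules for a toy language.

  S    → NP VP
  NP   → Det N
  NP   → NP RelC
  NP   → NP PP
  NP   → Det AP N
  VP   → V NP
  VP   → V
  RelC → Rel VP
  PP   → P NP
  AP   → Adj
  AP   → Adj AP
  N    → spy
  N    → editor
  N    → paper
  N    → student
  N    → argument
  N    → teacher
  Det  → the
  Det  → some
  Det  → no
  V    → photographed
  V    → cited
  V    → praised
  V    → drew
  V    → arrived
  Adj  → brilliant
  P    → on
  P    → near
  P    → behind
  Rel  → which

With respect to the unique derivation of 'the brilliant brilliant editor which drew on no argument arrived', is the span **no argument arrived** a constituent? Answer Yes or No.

No

[S [NP [NP [NP [Det the] [AP [Adj brilliant] [AP [Adj brilliant]]] [N editor]] [RelC [Rel which] [VP [V drew]]]] [PP [P on] [NP [Det no] [N argument]]]] [VP [V arrived]]]
The smallest constituent containing 'no argument arrived' is the S spanning 'the brilliant brilliant editor which drew on no argument arrived'; no single node in the tree dominates exactly the given words.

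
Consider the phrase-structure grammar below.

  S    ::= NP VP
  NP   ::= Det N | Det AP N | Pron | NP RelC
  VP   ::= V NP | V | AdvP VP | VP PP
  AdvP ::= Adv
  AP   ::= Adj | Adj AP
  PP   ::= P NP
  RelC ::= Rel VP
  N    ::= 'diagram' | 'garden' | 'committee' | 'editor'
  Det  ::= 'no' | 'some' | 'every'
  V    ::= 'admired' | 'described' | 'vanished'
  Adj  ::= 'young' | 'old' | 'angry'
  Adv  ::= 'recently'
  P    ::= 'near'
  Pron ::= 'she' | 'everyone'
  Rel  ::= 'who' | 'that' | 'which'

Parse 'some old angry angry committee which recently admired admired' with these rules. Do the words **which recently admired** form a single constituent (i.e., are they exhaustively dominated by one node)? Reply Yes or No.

Yes

[S [NP [NP [Det some] [AP [Adj old] [AP [Adj angry] [AP [Adj angry]]]] [N committee]] [RelC [Rel which] [VP [AdvP [Adv recently]] [VP [V admired]]]]] [VP [V admired]]]
The words 'which recently admired' are exhaustively dominated by a single RelC node (built by RelC → Rel VP), so they form a constituent.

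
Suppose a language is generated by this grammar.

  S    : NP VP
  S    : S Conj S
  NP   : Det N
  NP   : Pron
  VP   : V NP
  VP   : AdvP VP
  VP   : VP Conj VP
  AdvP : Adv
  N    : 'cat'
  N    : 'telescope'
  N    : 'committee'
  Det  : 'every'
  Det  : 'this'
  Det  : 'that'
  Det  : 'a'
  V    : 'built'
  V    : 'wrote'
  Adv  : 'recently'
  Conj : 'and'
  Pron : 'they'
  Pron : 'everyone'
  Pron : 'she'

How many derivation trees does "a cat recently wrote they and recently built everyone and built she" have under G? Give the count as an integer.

7

Two of the 7 distinct bracketings:
[S [NP [Det a] [N cat]] [VP [AdvP [Adv recently]] [VP [VP [V wrote] [NP [Pron they]]] [Conj and] [VP [AdvP [Adv recently]] [VP [VP [V built] [NP [Pron everyone]]] [Conj and] [VP [V built] [NP [Pron she]]]]]]]]
[S [NP [Det a] [N cat]] [VP [AdvP [Adv recently]] [VP [VP [V wrote] [NP [Pron they]]] [Conj and] [VP [VP [AdvP [Adv recently]] [VP [V built] [NP [Pron everyone]]]] [Conj and] [VP [V built] [NP [Pron she]]]]]]]
The trees differ in how a recursive rule is bracketed over the same span.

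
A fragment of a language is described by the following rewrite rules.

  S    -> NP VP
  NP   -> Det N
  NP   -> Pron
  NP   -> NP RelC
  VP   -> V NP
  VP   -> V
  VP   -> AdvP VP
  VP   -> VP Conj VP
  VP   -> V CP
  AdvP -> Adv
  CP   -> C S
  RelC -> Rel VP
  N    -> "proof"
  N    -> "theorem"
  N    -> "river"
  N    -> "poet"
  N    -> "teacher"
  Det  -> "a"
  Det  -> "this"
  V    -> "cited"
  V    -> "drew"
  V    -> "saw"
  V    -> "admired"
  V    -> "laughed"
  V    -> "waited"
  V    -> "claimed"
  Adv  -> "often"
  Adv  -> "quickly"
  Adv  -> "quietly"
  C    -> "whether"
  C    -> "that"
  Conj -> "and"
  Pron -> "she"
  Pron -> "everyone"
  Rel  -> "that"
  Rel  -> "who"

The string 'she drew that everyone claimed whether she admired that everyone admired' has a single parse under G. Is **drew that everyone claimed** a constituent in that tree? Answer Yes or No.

[S [NP [Pron she]] [VP [V drew] [CP [C that] [S [NP [Pron everyone]] [VP [V claimed] [CP [C whether] [S [NP [Pron she]] [VP [V admired] [CP [C that] [S [NP [Pron everyone]] [VP [V admired]]]]]]]]]]]]
The smallest constituent containing 'drew that everyone claimed' is the VP spanning 'drew that everyone claimed whether she admired that everyone admired'; no single node in the tree dominates exactly the given words.

No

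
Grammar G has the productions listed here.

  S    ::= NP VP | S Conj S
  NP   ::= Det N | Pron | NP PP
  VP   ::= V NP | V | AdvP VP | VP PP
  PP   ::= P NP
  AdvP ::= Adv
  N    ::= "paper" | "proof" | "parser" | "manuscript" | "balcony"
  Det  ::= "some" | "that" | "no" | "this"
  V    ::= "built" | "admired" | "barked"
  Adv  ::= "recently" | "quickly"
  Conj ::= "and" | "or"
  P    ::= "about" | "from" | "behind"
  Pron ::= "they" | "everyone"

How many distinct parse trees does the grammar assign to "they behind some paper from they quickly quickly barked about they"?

Two of the 6 distinct bracketings:
[S [NP [NP [Pron they]] [PP [P behind] [NP [NP [Det some] [N paper]] [PP [P from] [NP [Pron they]]]]]] [VP [AdvP [Adv quickly]] [VP [AdvP [Adv quickly]] [VP [VP [V barked]] [PP [P about] [NP [Pron they]]]]]]]
[S [NP [NP [Pron they]] [PP [P behind] [NP [NP [Det some] [N paper]] [PP [P from] [NP [Pron they]]]]]] [VP [AdvP [Adv quickly]] [VP [VP [AdvP [Adv quickly]] [VP [V barked]]] [PP [P about] [NP [Pron they]]]]]]
The trees differ in how a recursive rule is bracketed over the same span.

6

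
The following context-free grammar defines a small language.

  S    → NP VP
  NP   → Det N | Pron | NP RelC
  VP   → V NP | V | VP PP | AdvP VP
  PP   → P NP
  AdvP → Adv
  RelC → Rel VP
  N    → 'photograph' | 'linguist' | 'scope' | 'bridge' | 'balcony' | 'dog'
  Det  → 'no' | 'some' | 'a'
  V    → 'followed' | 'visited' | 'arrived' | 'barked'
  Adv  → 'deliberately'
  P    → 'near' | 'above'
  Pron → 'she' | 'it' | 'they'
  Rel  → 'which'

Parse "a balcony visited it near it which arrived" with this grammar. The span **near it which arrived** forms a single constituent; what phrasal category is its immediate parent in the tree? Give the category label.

VP

S
  NP
    Det: a
    N: balcony
  VP
    VP
      V: visited
      NP
        Pron: it
    PP
      P: near
      NP
        NP
          Pron: it
        RelC
          Rel: which
          VP
            V: arrived
The span 'near it which arrived' is the PP node built by PP → P NP.
Its mother is the VP built by VP → VP PP.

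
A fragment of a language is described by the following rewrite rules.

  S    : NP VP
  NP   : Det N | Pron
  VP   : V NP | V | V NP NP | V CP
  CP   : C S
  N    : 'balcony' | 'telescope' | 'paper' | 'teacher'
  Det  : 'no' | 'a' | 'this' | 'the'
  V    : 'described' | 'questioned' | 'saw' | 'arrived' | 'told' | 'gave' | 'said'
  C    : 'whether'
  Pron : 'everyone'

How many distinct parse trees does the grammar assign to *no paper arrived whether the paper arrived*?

[S [NP [Det no] [N paper]] [VP [V arrived] [CP [C whether] [S [NP [Det the] [N paper]] [VP [V arrived]]]]]]
No rule offers an alternative attachment or grouping for any span, so this is the only derivation.

1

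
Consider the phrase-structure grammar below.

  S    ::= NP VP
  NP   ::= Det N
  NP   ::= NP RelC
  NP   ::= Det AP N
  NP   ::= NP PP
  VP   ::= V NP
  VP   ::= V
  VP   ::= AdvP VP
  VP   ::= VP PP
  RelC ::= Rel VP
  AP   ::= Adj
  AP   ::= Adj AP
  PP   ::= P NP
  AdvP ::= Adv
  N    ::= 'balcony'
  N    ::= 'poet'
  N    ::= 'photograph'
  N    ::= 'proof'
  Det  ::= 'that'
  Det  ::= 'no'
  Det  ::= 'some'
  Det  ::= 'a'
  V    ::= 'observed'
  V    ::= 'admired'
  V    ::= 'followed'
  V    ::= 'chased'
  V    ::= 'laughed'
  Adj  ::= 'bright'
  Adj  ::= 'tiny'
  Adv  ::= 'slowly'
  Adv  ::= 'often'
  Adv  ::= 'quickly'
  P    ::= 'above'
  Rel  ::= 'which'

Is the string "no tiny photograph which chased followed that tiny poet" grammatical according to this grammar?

Grammatical

[S [NP [NP [Det no] [AP [Adj tiny]] [N photograph]] [RelC [Rel which] [VP [V chased]]]] [VP [V followed] [NP [Det that] [AP [Adj tiny]] [N poet]]]]
Each bracket corresponds to one application of a listed rule, so the string is derivable from S.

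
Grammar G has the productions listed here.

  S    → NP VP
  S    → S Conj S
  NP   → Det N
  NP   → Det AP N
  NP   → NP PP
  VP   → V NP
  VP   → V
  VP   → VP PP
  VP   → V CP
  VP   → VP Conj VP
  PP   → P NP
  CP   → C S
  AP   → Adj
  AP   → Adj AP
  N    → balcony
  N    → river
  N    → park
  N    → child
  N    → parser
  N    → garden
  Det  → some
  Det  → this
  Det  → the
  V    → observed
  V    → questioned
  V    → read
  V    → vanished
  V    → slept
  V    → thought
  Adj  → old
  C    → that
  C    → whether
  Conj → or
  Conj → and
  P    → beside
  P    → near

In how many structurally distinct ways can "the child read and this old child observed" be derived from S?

[S [S [NP [Det the] [N child]] [VP [V read]]] [Conj and] [S [NP [Det this] [AP [Adj old]] [N child]] [VP [V observed]]]]
No rule offers an alternative attachment or grouping for any span, so this is the only derivation.

1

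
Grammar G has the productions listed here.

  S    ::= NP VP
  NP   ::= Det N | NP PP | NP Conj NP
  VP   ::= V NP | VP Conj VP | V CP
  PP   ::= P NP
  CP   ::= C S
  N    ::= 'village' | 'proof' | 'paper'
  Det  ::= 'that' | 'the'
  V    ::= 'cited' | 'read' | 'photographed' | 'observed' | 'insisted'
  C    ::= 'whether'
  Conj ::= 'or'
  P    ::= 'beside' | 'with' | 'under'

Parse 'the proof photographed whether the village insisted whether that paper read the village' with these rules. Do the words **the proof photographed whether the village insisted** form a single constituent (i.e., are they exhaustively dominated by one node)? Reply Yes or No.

[S [NP [Det the] [N proof]] [VP [V photographed] [CP [C whether] [S [NP [Det the] [N village]] [VP [V insisted] [CP [C whether] [S [NP [Det that] [N paper]] [VP [V read] [NP [Det the] [N village]]]]]]]]]]
The smallest constituent containing 'the proof photographed whether the village insisted' is the S spanning 'the proof photographed whether the village insisted whether that paper read the village'; no single node in the tree dominates exactly the given words.

No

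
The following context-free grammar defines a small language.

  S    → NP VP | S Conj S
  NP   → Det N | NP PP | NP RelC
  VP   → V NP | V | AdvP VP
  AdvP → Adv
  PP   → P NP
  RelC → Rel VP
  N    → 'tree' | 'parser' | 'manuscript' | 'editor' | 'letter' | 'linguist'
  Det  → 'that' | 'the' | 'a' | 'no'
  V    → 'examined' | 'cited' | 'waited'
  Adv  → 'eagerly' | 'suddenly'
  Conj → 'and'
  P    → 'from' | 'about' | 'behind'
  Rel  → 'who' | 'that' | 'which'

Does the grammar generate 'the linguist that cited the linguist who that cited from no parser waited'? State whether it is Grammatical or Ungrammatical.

A Rel word can never sit immediately before a Det/Rel word in any string this grammar generates, so the substring 'who that' rules out a derivation.

Ungrammatical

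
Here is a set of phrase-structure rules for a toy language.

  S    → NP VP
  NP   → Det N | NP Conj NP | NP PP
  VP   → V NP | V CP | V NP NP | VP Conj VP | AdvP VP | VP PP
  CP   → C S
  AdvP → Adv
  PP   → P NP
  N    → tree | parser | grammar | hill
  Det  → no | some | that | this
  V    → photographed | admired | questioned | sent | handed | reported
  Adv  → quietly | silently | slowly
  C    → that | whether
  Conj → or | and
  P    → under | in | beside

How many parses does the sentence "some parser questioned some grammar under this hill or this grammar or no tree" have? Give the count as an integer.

Two of the 7 distinct bracketings:
[S [NP [Det some] [N parser]] [VP [V questioned] [NP [NP [NP [Det some] [N grammar]] [PP [P under] [NP [Det this] [N hill]]]] [Conj or] [NP [NP [Det this] [N grammar]] [Conj or] [NP [Det no] [N tree]]]]]]
[S [NP [Det some] [N parser]] [VP [V questioned] [NP [NP [NP [NP [Det some] [N grammar]] [PP [P under] [NP [Det this] [N hill]]]] [Conj or] [NP [Det this] [N grammar]]] [Conj or] [NP [Det no] [N tree]]]]]
The trees differ in how a recursive rule is bracketed over the same span.

7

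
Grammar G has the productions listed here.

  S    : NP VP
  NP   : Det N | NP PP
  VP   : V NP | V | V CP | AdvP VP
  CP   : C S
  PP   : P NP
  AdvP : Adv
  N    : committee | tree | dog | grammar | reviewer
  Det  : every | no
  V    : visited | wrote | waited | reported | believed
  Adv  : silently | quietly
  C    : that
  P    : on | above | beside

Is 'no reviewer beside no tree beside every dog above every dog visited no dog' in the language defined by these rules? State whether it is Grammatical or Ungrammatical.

Grammatical

[S [NP [NP [Det no] [N reviewer]] [PP [P beside] [NP [NP [Det no] [N tree]] [PP [P beside] [NP [NP [Det every] [N dog]] [PP [P above] [NP [Det every] [N dog]]]]]]]] [VP [V visited] [NP [Det no] [N dog]]]]
The bracketing above is licensed at every node by one of the given productions, with S at the root.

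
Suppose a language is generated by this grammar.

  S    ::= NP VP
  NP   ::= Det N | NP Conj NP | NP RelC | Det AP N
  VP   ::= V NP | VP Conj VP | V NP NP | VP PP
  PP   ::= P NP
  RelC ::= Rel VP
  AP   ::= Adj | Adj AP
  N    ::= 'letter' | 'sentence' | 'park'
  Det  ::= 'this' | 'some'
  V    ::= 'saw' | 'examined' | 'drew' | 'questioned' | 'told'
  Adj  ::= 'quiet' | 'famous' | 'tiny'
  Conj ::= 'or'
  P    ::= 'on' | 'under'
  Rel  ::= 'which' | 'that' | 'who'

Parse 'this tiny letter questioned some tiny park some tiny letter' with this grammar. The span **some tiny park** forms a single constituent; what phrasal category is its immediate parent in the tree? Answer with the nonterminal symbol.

VP

S
  NP
    Det: this
    AP
      Adj: tiny
    N: letter
  VP
    V: questioned
    NP
      Det: some
      AP
        Adj: tiny
      N: park
    NP
      Det: some
      AP
        Adj: tiny
      N: letter
The span 'some tiny park' is the NP node built by NP → Det AP N.
Its mother is the VP built by VP → V NP NP.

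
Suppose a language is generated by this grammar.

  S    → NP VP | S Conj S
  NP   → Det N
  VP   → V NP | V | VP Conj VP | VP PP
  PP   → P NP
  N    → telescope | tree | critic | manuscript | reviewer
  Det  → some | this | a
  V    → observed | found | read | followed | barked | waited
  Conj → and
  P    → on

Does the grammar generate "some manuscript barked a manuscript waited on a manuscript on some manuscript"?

For S → NP VP, the only prefix that parses as NP is 'some manuscript', but the remainder 'barked a manuscript waited on a manuscript on some manuscript' is not a VP under these rules. The alternative S rule S → S Conj S likewise has no satisfying split.

Ungrammatical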